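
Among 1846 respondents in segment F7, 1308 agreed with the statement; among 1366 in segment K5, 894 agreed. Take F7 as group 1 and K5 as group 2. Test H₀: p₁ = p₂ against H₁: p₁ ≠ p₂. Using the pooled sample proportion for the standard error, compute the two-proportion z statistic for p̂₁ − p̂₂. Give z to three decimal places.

p̂₁ = 1308/1846 = 0.70856, p̂₂ = 894/1366 = 0.65447.
Pooled p̂ = (1308+894)/(1846+1366) = 2202/3212 = 0.68555.
SE = √(p̂(1−p̂)(1/n₁+1/n₂)) = √(0.68555·0.31445·0.00127378) = √(0.000274587) = 0.01657.
z = (0.70856 − 0.65447)/0.01657 = 0.05409/0.01657 = 3.264.

z = 3.264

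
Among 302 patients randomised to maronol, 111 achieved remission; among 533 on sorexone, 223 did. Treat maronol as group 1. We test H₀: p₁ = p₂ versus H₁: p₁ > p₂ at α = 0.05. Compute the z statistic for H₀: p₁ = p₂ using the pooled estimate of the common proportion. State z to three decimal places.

p̂₁ = 111/302 = 0.36755, p̂₂ = 223/533 = 0.41839.
Pooled p̂ = (111+223)/(302+533) = 334/835 = 0.40000.
SE = √(p̂(1−p̂)(1/n₁+1/n₂)) = √(0.40000·0.60000·0.00518743) = √(0.00124498) = 0.03528.
z = (0.36755 − 0.41839)/0.03528 = -0.05084/0.03528 = -1.441.
p-value = P(Z > -1.441) ≈ 0.9252. With α = 0.05, fail to reject H₀.

z = -1.441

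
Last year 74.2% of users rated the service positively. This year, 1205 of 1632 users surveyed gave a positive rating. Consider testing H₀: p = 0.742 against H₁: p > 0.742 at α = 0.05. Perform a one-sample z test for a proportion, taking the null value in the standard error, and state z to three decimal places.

p̂ = 1205/1632 ≈ 0.73836.
SE = √(p₀(1−p₀)/n) = √(0.19144/1632) = 0.01083.
z = (0.73836 − 0.742)/0.01083 = -0.00364/0.01083 = -0.336.
p-value = P(Z > -0.336) ≈ 0.6317. With α = 0.05, fail to reject H₀.

z = -0.336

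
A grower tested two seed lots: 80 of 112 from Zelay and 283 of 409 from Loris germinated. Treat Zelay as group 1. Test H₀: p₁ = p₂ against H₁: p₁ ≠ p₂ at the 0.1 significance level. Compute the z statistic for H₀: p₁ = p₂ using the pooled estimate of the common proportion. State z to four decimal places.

z = 0.4560

p̂₁ = 80/112 = 0.714286, p̂₂ = 283/409 = 0.691932.
Pooled p̂ = (80+283)/(112+409) = 363/521 = 0.696737.
SE = √(p̂(1−p̂)(1/n₁+1/n₂)) = √(0.696737·0.303263·0.0113736) = √(0.00240317) = 0.049022.
z = (0.714286 − 0.691932)/0.049022 = 0.022354/0.049022 = 0.4560.
p-value = 2·P(Z > 0.456) ≈ 0.6484, so at α = 0.1 we fail to reject H₀.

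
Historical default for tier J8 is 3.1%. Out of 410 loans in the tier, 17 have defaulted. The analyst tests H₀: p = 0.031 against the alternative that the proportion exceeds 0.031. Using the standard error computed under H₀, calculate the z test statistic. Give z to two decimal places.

z = 1.22

p̂ = 17/410 = 0.0415.
Under H₀, SE = √(0.031·0.969/410) = √(7.32659e-05) = 0.0086.
z = (0.0415 − 0.031)/0.0086 = 0.0105/0.0086 = 1.22.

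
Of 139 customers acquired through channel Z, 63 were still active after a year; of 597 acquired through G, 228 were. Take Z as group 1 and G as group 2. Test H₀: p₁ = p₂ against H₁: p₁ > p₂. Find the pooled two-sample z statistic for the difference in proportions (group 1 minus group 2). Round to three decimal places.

z = 1.549

p̂₁ = 63/139 ≈ 0.45324, p̂₂ = 228/597 ≈ 0.38191.
Pooled p̂ = (63+228)/(139+597) = 291/736 = 0.39538.
SE = √(p̂(1−p̂)(1/n₁+1/n₂)) = √(0.39538·0.60462·0.00886929) = √(0.00212025) = 0.04605.
z = (0.45324 − 0.38191)/0.04605 = 0.07133/0.04605 = 1.549.
p-value = P(Z > 1.549) ≈ 0.0607.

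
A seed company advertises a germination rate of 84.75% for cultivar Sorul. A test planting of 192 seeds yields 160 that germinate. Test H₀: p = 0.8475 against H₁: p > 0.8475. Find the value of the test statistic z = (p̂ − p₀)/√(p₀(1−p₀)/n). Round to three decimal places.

p̂ = 160/192 ≈ 0.83333.
Under H₀, SE = √(0.8475·0.1525/192) = √(0.000673145) = 0.02595.
z = (0.83333 − 0.8475)/0.02595 = -0.01417/0.02595 = -0.546.

z = -0.546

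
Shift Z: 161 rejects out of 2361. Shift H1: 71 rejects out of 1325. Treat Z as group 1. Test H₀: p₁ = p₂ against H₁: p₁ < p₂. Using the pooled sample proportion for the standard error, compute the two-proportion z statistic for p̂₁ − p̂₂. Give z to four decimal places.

z = 1.7522

p̂₁ = 161/2361 = 0.068191, p̂₂ = 71/1325 = 0.053585.
Pooled p̂ = (161+71)/(2361+1325) = 232/3686 = 0.062941.
SE = √(p̂(1−p̂)(1/n₁+1/n₂)) = √(0.062941·0.937059·0.00117827) = √(6.94933e-05) = 0.008336.
z = (0.068191 − 0.053585)/0.008336 = 0.014606/0.008336 = 1.7522.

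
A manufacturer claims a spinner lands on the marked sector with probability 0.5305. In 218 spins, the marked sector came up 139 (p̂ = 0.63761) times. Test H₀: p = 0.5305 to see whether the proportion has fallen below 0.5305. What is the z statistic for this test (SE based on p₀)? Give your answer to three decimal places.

p̂ = 139/218 = 0.63761.
SE = √(p₀(1−p₀)/n) = √(0.24907/218) = 0.03380.
z = (0.63761 − 0.5305)/0.03380 = 0.10711/0.03380 = 3.169.
p-value = P(Z < 3.169) ≈ 0.9992.

z = 3.169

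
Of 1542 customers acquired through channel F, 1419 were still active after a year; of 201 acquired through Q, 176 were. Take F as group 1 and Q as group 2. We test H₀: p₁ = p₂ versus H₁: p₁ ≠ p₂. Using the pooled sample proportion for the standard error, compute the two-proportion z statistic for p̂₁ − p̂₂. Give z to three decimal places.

p̂₁ = 1419/1542 ≈ 0.92023, p̂₂ = 176/201 ≈ 0.87562.
Pooled p̂ = (1419+176)/(1542+201) = 1595/1743 = 0.91509.
SE = √(0.0777012 × 0.00562363) = 0.02090.
z = (0.92023 − 0.87562)/0.02090 = 0.04461/0.02090 = 2.134.

z = 2.134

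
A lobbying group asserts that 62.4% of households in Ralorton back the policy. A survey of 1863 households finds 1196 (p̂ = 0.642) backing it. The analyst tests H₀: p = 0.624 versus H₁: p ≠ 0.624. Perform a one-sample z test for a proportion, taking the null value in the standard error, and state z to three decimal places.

z = 1.602

p̂ = 1196/1863 = 0.64198.
SE = √(p₀(1−p₀)/n) = √(0.23462/1863) = 0.01122.
z = (0.64198 − 0.624)/0.01122 = 0.01798/0.01122 = 1.602.
Two-sided p-value ≈ 2·Φ(−1.602) = 0.1092.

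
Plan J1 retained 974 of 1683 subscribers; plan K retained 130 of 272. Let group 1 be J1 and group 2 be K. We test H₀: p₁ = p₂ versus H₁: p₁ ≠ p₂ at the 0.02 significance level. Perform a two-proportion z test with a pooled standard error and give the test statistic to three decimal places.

z = 3.111

p̂₁ = 974/1683 = 0.57873, p̂₂ = 130/272 = 0.47794.
Pooled p̂ = (974+130)/(1683+272) = 1104/1955 = 0.56471.
SE = √(p̂(1−p̂)(1/n₁+1/n₂)) = √(0.56471·0.43529·0.00427065) = √(0.00104978) = 0.03240.
z = (0.57873 − 0.47794)/0.03240 = 0.10079/0.03240 = 3.111.
p-value = 2·P(Z > 3.111) ≈ 0.0019. With α = 0.02, reject H₀.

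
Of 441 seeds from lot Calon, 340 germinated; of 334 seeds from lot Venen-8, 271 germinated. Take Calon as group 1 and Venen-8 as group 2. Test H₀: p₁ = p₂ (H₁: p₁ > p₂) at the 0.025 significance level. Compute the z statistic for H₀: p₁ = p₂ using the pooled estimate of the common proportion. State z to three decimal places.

p̂₁ = 340/441 = 0.770975, p̂₂ = 271/334 = 0.811377.
Pooled p̂ = (340+271)/(441+334) = 611/775 = 0.788387.
SE = √(0.166833 × 0.00526159) = 0.029628.
z = (0.770975 − 0.811377)/0.029628 = -0.040402/0.029628 = -1.364.
p-value = P(Z > -1.364) ≈ 0.9137. With α = 0.025, fail to reject H₀.

z = -1.364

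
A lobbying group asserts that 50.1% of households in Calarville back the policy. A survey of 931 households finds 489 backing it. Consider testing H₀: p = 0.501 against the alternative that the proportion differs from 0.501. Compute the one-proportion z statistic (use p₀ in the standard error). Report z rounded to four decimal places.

z = 1.4793

p̂ = 489/931 = 0.525242.
Standard error under H₀: √(0.501×0.499/931) = 0.016387.
z = (0.525242 − 0.501)/0.016387 = 0.024242/0.016387 = 1.4793.
Two-sided p-value ≈ 2·Φ(−1.479) = 0.1390.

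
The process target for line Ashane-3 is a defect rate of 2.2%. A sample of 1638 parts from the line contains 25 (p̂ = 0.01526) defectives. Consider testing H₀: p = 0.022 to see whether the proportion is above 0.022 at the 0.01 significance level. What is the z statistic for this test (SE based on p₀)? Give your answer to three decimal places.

p̂ = 25/1638 = 0.015263.
Standard error under H₀: √(0.022×0.978/1638) = 0.003624.
z = (0.015263 − 0.022)/0.003624 = -0.006737/0.003624 = -1.859.
p-value = P(Z > -1.859) ≈ 0.9685, so at α = 0.01 we fail to reject H₀.

z = -1.859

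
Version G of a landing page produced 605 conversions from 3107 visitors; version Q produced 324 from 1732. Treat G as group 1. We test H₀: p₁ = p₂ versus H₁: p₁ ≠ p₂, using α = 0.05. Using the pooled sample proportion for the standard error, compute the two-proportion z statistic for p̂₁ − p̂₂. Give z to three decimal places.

z = 0.648

p̂₁ = 605/3107 ≈ 0.19472, p̂₂ = 324/1732 ≈ 0.18707.
Pooled p̂ = (605+324)/(3107+1732) = 929/4839 = 0.19198.
SE = √(p̂(1−p̂)(1/n₁+1/n₂)) = √(0.19198·0.80802·0.000899221) = √(0.000139491) = 0.01181.
z = (0.19472 − 0.18707)/0.01181 = 0.00765/0.01181 = 0.648.
Two-sided p-value ≈ 2·Φ(−0.648) = 0.5169. With α = 0.05, fail to reject H₀.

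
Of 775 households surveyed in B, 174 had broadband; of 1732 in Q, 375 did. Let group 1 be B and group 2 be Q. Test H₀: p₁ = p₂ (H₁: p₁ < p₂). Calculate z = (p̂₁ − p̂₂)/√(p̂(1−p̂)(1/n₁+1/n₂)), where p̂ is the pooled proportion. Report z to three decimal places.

z = 0.448

p̂₁ = 174/775 = 0.22452, p̂₂ = 375/1732 = 0.21651.
Pooled p̂ = (174+375)/(775+1732) = 549/2507 = 0.21899.
SE = √(p̂(1−p̂)(1/n₁+1/n₂)) = √(0.21899·0.78101·0.00186769) = √(0.000319434) = 0.01787.
z = (0.22452 − 0.21651)/0.01787 = 0.00801/0.01787 = 0.448.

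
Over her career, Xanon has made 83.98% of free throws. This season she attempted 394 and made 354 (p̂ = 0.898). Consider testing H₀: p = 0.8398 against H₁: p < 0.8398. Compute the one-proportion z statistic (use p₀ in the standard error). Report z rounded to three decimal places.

z = 3.175

p̂ = 354/394 ≈ 0.89848.
Under H₀, SE = √(0.8398·0.1602/394) = √(0.000341462) = 0.01848.
z = (0.89848 − 0.8398)/0.01848 = 0.05868/0.01848 = 3.175.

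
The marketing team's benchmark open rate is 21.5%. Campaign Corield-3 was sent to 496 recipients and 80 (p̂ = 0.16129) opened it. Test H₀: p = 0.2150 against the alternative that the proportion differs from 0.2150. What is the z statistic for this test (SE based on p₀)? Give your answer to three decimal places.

z = -2.912

p̂ = 80/496 = 0.161290.
Under H₀, SE = √(0.215·0.785/496) = √(0.000340272) = 0.018446.
z = (0.161290 − 0.215)/0.018446 = -0.053710/0.018446 = -2.912.
p-value = 2·P(Z > 2.912) ≈ 0.0036.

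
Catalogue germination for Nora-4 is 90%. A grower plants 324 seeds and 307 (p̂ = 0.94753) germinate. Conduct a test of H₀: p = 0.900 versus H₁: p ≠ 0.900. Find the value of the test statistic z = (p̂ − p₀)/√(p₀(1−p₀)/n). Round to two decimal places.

p̂ = 307/324 = 0.94753.
Under H₀, SE = √(0.9·0.1/324) = √(0.000277778) = 0.01667.
z = (0.94753 − 0.9)/0.01667 = 0.04753/0.01667 = 2.85.

z = 2.85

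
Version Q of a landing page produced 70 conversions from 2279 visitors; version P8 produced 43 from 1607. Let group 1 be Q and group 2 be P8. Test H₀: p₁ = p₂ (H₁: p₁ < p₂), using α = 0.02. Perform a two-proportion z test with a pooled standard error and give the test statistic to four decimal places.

p̂₁ = 70/2279 ≈ 0.030715, p̂₂ = 43/1607 ≈ 0.026758.
Pooled p̂ = (70+43)/(2279+1607) = 113/3886 = 0.029079.
SE = √(p̂(1−p̂)(1/n₁+1/n₂)) = √(0.029079·0.970921·0.00106107) = √(2.99573e-05) = 0.005473.
z = (0.030715 − 0.026758)/0.005473 = 0.003957/0.005473 = 0.7230.
p-value = P(Z < 0.723) ≈ 0.7652, so at α = 0.02 we fail to reject H₀.

z = 0.7230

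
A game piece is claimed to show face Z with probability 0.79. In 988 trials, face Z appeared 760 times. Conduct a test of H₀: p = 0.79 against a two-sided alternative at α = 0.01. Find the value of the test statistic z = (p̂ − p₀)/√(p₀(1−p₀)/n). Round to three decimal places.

p̂ = 760/988 ≈ 0.76923.
Standard error under H₀: √(0.79×0.21/988) = 0.01296.
z = (0.76923 − 0.79)/0.01296 = -0.02077/0.01296 = -1.603.
Two-sided p-value ≈ 2·Φ(−1.603) = 0.1090; since p > α = 0.01, fail to reject H₀.

z = -1.603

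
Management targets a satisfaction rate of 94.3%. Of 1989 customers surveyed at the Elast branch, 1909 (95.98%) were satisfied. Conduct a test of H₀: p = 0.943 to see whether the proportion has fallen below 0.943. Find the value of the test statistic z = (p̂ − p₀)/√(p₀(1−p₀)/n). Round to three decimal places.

p̂ = 1909/1989 = 0.959779.
SE = √(p₀(1−p₀)/n) = √(0.053751/1989) = 0.005198.
z = (0.959779 − 0.943)/0.005198 = 0.016779/0.005198 = 3.228.
p-value = P(Z < 3.228) ≈ 0.9994.

z = 3.228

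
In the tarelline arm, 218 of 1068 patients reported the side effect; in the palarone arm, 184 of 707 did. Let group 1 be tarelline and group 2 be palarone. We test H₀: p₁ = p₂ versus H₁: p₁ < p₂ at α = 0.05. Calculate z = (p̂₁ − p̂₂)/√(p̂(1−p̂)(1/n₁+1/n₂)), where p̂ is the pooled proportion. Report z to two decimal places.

p̂₁ = 218/1068 = 0.2041, p̂₂ = 184/707 = 0.2603.
Pooled p̂ = (218+184)/(1068+707) = 402/1775 = 0.2265.
SE = √(p̂(1−p̂)(1/n₁+1/n₂)) = √(0.2265·0.7735·0.00235076) = √(0.00041182) = 0.0203.
z = (0.2041 − 0.2603)/0.0203 = -0.0562/0.0203 = -2.77.
p-value = P(Z < -2.766) ≈ 0.0028, so at α = 0.05 we reject H₀.

z = -2.77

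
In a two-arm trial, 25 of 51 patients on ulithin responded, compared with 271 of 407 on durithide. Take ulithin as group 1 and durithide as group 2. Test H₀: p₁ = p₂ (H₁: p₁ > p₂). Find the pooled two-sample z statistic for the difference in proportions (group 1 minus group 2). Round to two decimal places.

p̂₁ = 25/51 ≈ 0.4902, p̂₂ = 271/407 ≈ 0.6658.
Pooled p̂ = (25+271)/(51+407) = 296/458 = 0.6463.
SE = √(p̂(1−p̂)(1/n₁+1/n₂)) = √(0.6463·0.3537·0.0220648) = √(0.00504402) = 0.0710.
z = (0.4902 − 0.6658)/0.0710 = -0.1756/0.0710 = -2.47.
p-value = P(Z > -2.473) ≈ 0.9933.

z = -2.47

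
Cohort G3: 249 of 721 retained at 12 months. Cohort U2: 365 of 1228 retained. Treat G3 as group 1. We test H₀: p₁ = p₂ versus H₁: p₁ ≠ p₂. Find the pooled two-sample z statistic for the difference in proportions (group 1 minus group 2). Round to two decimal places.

p̂₁ = 249/721 ≈ 0.3454, p̂₂ = 365/1228 ≈ 0.2972.
Pooled p̂ = (249+365)/(721+1228) = 614/1949 = 0.3150.
SE = √(p̂(1−p̂)(1/n₁+1/n₂)) = √(0.3150·0.6850·0.00220129) = √(0.000475012) = 0.0218.
z = (0.3454 − 0.2972)/0.0218 = 0.0482/0.0218 = 2.21.

z = 2.21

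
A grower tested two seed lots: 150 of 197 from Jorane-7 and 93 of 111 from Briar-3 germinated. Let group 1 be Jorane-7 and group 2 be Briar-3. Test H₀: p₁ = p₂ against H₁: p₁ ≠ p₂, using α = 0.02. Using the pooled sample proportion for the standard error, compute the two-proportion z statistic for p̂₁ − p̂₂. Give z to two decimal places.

z = -1.58

p̂₁ = 150/197 = 0.7614, p̂₂ = 93/111 = 0.8378.
Pooled p̂ = (150+93)/(197+111) = 243/308 = 0.7890.
SE = √(0.166502 × 0.0140852) = 0.0484.
z = (0.7614 − 0.8378)/0.0484 = -0.0764/0.0484 = -1.58.
Two-sided p-value ≈ 2·Φ(−1.578) = 0.1146; since p > α = 0.02, fail to reject H₀.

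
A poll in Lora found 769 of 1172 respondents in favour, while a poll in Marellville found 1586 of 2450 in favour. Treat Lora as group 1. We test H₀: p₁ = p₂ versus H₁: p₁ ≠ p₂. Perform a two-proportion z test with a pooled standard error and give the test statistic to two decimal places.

p̂₁ = 769/1172 = 0.6561, p̂₂ = 1586/2450 = 0.6473.
Pooled p̂ = (769+1586)/(1172+2450) = 2355/3622 = 0.6502.
SE = √(0.227442 × 0.00126141) = 0.0169.
z = (0.6561 − 0.6473)/0.0169 = 0.0088/0.0169 = 0.52.

z = 0.52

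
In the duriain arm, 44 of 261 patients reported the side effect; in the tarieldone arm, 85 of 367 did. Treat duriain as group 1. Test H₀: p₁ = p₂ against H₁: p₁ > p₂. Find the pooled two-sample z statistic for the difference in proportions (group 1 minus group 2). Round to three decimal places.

z = -1.927

p̂₁ = 44/261 = 0.16858, p̂₂ = 85/367 = 0.23161.
Pooled p̂ = (44+85)/(261+367) = 129/628 = 0.20541.
SE = √(p̂(1−p̂)(1/n₁+1/n₂)) = √(0.20541·0.79459·0.00655621) = √(0.0010701) = 0.03271.
z = (0.16858 − 0.23161)/0.03271 = -0.06303/0.03271 = -1.927.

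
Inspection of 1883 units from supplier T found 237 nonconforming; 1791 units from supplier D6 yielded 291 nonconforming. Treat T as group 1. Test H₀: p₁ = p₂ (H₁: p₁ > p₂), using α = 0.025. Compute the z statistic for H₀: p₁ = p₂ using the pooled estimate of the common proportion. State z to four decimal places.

p̂₁ = 237/1883 = 0.1258630, p̂₂ = 291/1791 = 0.1624791.
Pooled p̂ = (237+291)/(1883+1791) = 528/3674 = 0.1437126.
SE = √(p̂(1−p̂)(1/n₁+1/n₂)) = √(0.1437126·0.8562874·0.00108941) = √(0.000134063) = 0.0115785.
z = (0.1258630 − 0.1624791)/0.0115785 = -0.0366161/0.0115785 = -3.1624.
p-value = P(Z > -3.162) ≈ 0.9992, so at α = 0.025 we fail to reject H₀.

z = -3.1624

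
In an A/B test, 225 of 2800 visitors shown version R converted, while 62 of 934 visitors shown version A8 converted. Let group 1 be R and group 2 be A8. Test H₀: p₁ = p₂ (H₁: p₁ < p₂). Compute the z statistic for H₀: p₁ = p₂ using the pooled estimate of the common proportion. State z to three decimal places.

z = 1.389

p̂₁ = 225/2800 ≈ 0.080357, p̂₂ = 62/934 ≈ 0.066381.
Pooled p̂ = (225+62)/(2800+934) = 287/3734 = 0.076861.
SE = √(p̂(1−p̂)(1/n₁+1/n₂)) = √(0.076861·0.923139·0.00142781) = √(0.000101308) = 0.010065.
z = (0.080357 − 0.066381)/0.010065 = 0.013976/0.010065 = 1.389.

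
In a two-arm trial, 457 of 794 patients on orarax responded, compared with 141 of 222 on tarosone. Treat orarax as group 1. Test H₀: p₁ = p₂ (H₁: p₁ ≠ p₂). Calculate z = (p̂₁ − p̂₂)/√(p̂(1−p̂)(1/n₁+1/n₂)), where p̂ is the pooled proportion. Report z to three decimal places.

p̂₁ = 457/794 = 0.57557, p̂₂ = 141/222 = 0.63514.
Pooled p̂ = (457+141)/(794+222) = 598/1016 = 0.58858.
SE = √(p̂(1−p̂)(1/n₁+1/n₂)) = √(0.58858·0.41142·0.00576395) = √(0.00139576) = 0.03736.
z = (0.57557 − 0.63514)/0.03736 = -0.05957/0.03736 = -1.594.

z = -1.594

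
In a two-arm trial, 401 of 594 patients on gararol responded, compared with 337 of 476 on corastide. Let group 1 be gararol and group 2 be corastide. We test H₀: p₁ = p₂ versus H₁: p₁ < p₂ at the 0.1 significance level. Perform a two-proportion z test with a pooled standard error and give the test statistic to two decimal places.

z = -1.16

p̂₁ = 401/594 = 0.67508, p̂₂ = 337/476 = 0.70798.
Pooled p̂ = (401+337)/(594+476) = 738/1070 = 0.68972.
SE = √(p̂(1−p̂)(1/n₁+1/n₂)) = √(0.68972·0.31028·0.00378434) = √(0.000809874) = 0.02846.
z = (0.67508 − 0.70798)/0.02846 = -0.03290/0.02846 = -1.16.
p-value = P(Z < -1.156) ≈ 0.1238. With α = 0.1, fail to reject H₀.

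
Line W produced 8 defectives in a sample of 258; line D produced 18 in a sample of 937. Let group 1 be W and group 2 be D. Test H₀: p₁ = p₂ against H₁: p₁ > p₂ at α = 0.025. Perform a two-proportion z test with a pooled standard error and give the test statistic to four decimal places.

p̂₁ = 8/258 = 0.031008, p̂₂ = 18/937 = 0.019210.
Pooled p̂ = (8+18)/(258+937) = 26/1195 = 0.021757.
SE = √(0.0212839 × 0.0049432) = 0.010257.
z = (0.031008 − 0.019210)/0.010257 = 0.011798/0.010257 = 1.1502.
p-value = P(Z > 1.150) ≈ 0.1250, so at α = 0.025 we fail to reject H₀.

z = 1.1502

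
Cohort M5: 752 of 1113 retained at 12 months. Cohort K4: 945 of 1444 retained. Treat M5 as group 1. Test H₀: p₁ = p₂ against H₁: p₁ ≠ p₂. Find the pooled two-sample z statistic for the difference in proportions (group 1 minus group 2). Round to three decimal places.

z = 1.126

p̂₁ = 752/1113 = 0.67565, p̂₂ = 945/1444 = 0.65443.
Pooled p̂ = (752+945)/(1113+1444) = 1697/2557 = 0.66367.
SE = √(0.223213 × 0.00159099) = 0.01884.
z = (0.67565 − 0.65443)/0.01884 = 0.02122/0.01884 = 1.126.
Two-sided p-value ≈ 2·Φ(−1.126) = 0.2602.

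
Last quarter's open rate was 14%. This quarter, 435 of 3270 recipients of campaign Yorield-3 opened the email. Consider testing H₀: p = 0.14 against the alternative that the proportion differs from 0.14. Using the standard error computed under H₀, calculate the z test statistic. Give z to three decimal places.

z = -1.149

p̂ = 435/3270 ≈ 0.133028.
SE = √(p₀(1−p₀)/n) = √(0.1204/3270) = 0.006068.
z = (0.133028 − 0.14)/0.006068 = -0.006972/0.006068 = -1.149.
p-value = 2·P(Z > 1.149) ≈ 0.2505.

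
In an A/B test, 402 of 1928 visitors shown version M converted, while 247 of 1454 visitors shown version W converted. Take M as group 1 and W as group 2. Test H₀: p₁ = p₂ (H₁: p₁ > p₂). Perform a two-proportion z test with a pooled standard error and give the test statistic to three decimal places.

p̂₁ = 402/1928 ≈ 0.20851, p̂₂ = 247/1454 ≈ 0.16988.
Pooled p̂ = (402+247)/(1928+1454) = 649/3382 = 0.19190.
SE = √(p̂(1−p̂)(1/n₁+1/n₂)) = √(0.19190·0.80810·0.00120643) = √(0.000187085) = 0.01368.
z = (0.20851 − 0.16988)/0.01368 = 0.03863/0.01368 = 2.824.
p-value = P(Z > 2.824) ≈ 0.0024.

z = 2.824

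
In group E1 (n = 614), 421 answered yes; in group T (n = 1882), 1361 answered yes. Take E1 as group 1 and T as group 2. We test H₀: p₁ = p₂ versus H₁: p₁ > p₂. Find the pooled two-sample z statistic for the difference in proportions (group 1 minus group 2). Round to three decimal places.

p̂₁ = 421/614 = 0.685668, p̂₂ = 1361/1882 = 0.723167.
Pooled p̂ = (421+1361)/(614+1882) = 1782/2496 = 0.713942.
SE = √(0.204229 × 0.00216001) = 0.021003.
z = (0.685668 − 0.723167)/0.021003 = -0.037499/0.021003 = -1.785.
p-value = P(Z > -1.785) ≈ 0.9629.

z = -1.785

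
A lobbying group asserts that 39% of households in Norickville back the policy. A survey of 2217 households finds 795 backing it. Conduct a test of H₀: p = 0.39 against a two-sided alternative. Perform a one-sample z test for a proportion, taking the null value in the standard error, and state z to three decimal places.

p̂ = 795/2217 ≈ 0.35859.
Under H₀, SE = √(0.39·0.61/2217) = √(0.000107307) = 0.01036.
z = (0.35859 − 0.39)/0.01036 = -0.03141/0.01036 = -3.032.
Two-sided p-value ≈ 2·Φ(−3.032) = 0.0024.

z = -3.032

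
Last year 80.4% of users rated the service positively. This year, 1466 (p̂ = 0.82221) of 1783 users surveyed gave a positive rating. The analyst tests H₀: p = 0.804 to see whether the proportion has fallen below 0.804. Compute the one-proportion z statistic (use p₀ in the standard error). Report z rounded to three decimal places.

p̂ = 1466/1783 ≈ 0.82221.
SE = √(p₀(1−p₀)/n) = √(0.15758/1783) = 0.00940.
z = (0.82221 − 0.804)/0.00940 = 0.01821/0.00940 = 1.937.

z = 1.937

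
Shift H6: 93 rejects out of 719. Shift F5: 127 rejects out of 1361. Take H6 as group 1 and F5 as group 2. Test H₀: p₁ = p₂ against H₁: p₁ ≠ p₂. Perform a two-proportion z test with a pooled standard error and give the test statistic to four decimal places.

z = 2.5413

p̂₁ = 93/719 ≈ 0.1293463, p̂₂ = 127/1361 ≈ 0.0933137.
Pooled p̂ = (93+127)/(719+1361) = 220/2080 = 0.1057692.
SE = √(0.0945821 × 0.00212557) = 0.0141789.
z = (0.1293463 − 0.0933137)/0.0141789 = 0.0360326/0.0141789 = 2.5413.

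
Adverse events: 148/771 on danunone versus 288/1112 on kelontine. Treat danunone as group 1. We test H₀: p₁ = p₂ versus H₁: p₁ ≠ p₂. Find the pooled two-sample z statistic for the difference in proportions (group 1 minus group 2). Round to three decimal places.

z = -3.391

p̂₁ = 148/771 ≈ 0.191958, p̂₂ = 288/1112 ≈ 0.258993.
Pooled p̂ = (148+288)/(771+1112) = 436/1883 = 0.231545.
SE = √(0.177932 × 0.0021963) = 0.019768.
z = (0.191958 − 0.258993)/0.019768 = -0.067035/0.019768 = -3.391.
Two-sided p-value ≈ 2·Φ(−3.391) = 0.0007.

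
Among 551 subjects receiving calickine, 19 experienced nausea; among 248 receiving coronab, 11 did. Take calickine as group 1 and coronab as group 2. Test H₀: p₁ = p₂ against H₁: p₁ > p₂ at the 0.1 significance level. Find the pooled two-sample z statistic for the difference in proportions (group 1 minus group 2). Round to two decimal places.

z = -0.68

p̂₁ = 19/551 = 0.0345, p̂₂ = 11/248 = 0.0444.
Pooled p̂ = (19+11)/(551+248) = 30/799 = 0.0375.
SE = √(p̂(1−p̂)(1/n₁+1/n₂)) = √(0.0375·0.9625·0.00584714) = √(0.000211299) = 0.0145.
z = (0.0345 − 0.0444)/0.0145 = -0.0099/0.0145 = -0.68.
p-value = P(Z > -0.679) ≈ 0.7515. With α = 0.1, fail to reject H₀.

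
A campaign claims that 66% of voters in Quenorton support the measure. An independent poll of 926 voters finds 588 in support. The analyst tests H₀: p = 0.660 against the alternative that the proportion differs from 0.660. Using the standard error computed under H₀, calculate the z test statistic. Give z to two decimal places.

p̂ = 588/926 = 0.63499.
SE = √(p₀(1−p₀)/n) = √(0.2244/926) = 0.01557.
z = (0.63499 − 0.66)/0.01557 = -0.02501/0.01557 = -1.61.
p-value = 2·P(Z > 1.607) ≈ 0.1081.

z = -1.61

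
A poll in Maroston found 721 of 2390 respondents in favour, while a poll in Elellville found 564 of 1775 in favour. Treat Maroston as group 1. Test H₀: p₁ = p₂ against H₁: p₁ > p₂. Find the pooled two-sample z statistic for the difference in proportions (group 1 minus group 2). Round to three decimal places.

p̂₁ = 721/2390 = 0.30167, p̂₂ = 564/1775 = 0.31775.
Pooled p̂ = (721+564)/(2390+1775) = 1285/4165 = 0.30852.
SE = √(0.213337 × 0.00098179) = 0.01447.
z = (0.30167 − 0.31775)/0.01447 = -0.01608/0.01447 = -1.111.

z = -1.111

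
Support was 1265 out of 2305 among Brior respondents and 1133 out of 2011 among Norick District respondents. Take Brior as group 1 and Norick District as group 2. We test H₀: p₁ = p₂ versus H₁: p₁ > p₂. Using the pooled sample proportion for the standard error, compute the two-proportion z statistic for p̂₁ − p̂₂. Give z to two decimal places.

z = -0.96

p̂₁ = 1265/2305 = 0.5488, p̂₂ = 1133/2011 = 0.5634.
Pooled p̂ = (1265+1133)/(2305+2011) = 2398/4316 = 0.5556.
SE = √(p̂(1−p̂)(1/n₁+1/n₂)) = √(0.5556·0.4444·0.000931105) = √(0.000229897) = 0.0152.
z = (0.5488 − 0.5634)/0.0152 = -0.0146/0.0152 = -0.96.
p-value = P(Z > -0.963) ≈ 0.8321.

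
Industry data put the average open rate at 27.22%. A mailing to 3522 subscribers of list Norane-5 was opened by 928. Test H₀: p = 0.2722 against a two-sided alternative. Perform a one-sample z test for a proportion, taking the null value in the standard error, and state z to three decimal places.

p̂ = 928/3522 ≈ 0.263487.
SE = √(p₀(1−p₀)/n) = √(0.19811/3522) = 0.007500.
z = (0.263487 − 0.2722)/0.007500 = -0.008713/0.007500 = -1.162.
Two-sided p-value ≈ 2·Φ(−1.162) = 0.2453.

z = -1.162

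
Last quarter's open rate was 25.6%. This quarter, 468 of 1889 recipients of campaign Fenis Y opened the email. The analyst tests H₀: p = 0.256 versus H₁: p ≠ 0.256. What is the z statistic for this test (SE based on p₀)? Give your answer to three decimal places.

z = -0.822

p̂ = 468/1889 ≈ 0.24775.
SE = √(p₀(1−p₀)/n) = √(0.19046/1889) = 0.01004.
z = (0.24775 − 0.256)/0.01004 = -0.00825/0.01004 = -0.822.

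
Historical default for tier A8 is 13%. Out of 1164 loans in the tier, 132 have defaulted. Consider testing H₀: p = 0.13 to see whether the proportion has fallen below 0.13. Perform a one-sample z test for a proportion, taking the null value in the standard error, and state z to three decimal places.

p̂ = 132/1164 = 0.11340.
Standard error under H₀: √(0.13×0.87/1164) = 0.00986.
z = (0.11340 − 0.13)/0.00986 = -0.01660/0.00986 = -1.684.
p-value = P(Z < -1.684) ≈ 0.0461.

z = -1.684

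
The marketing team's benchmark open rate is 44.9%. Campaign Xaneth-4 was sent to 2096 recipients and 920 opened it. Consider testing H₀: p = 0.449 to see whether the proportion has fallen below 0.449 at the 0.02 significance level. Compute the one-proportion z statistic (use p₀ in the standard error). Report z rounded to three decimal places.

p̂ = 920/2096 ≈ 0.43893.
SE = √(p₀(1−p₀)/n) = √(0.2474/2096) = 0.01086.
z = (0.43893 − 0.449)/0.01086 = -0.01007/0.01086 = -0.927.
p-value = P(Z < -0.927) ≈ 0.1770, so at α = 0.02 we fail to reject H₀.

z = -0.927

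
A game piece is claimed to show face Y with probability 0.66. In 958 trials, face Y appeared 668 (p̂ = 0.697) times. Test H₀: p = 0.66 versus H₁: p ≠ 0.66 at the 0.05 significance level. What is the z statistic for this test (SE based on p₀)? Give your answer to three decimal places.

p̂ = 668/958 = 0.697286.
Standard error under H₀: √(0.66×0.34/958) = 0.015305.
z = (0.697286 − 0.66)/0.015305 = 0.037286/0.015305 = 2.436.
p-value = 2·P(Z > 2.436) ≈ 0.0148, so at α = 0.05 we reject H₀.

z = 2.436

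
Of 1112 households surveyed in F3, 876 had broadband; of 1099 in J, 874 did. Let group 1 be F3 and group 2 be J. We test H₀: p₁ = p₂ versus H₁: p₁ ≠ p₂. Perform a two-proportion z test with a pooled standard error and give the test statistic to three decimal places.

p̂₁ = 876/1112 = 0.78777, p̂₂ = 874/1099 = 0.79527.
Pooled p̂ = (876+874)/(1112+1099) = 1750/2211 = 0.79150.
SE = √(p̂(1−p̂)(1/n₁+1/n₂)) = √(0.79150·0.20850·0.0018092) = √(0.000298571) = 0.01728.
z = (0.78777 − 0.79527)/0.01728 = -0.00750/0.01728 = -0.434.
Two-sided p-value ≈ 2·Φ(−0.434) = 0.6643.

z = -0.434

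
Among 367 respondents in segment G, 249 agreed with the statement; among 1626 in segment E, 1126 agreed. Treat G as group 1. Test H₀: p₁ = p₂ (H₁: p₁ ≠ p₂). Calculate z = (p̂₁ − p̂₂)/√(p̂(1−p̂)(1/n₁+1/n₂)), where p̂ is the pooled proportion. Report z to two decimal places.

z = -0.52

p̂₁ = 249/367 = 0.6785, p̂₂ = 1126/1626 = 0.6925.
Pooled p̂ = (249+1126)/(367+1626) = 1375/1993 = 0.6899.
SE = √(p̂(1−p̂)(1/n₁+1/n₂)) = √(0.6899·0.3101·0.0033398) = √(0.000714492) = 0.0267.
z = (0.6785 − 0.6925)/0.0267 = -0.0140/0.0267 = -0.52.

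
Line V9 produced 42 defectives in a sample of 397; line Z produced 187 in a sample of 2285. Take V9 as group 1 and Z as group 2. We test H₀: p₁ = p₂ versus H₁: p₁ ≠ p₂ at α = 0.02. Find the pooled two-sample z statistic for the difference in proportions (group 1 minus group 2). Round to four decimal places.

z = 1.5765

p̂₁ = 42/397 ≈ 0.105793, p̂₂ = 187/2285 ≈ 0.081838.
Pooled p̂ = (42+187)/(397+2285) = 229/2682 = 0.085384.
SE = √(p̂(1−p̂)(1/n₁+1/n₂)) = √(0.085384·0.914616·0.00295653) = √(0.000230886) = 0.015195.
z = (0.105793 − 0.081838)/0.015195 = 0.023955/0.015195 = 1.5765.
Two-sided p-value ≈ 2·Φ(−1.577) = 0.1149, so at α = 0.02 we fail to reject H₀.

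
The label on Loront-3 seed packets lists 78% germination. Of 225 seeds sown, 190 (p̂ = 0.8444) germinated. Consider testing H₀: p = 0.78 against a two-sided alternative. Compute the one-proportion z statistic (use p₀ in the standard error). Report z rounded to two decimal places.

p̂ = 190/225 = 0.8444.
Under H₀, SE = √(0.78·0.22/225) = √(0.000762667) = 0.0276.
z = (0.8444 − 0.78)/0.0276 = 0.0644/0.0276 = 2.33.
p-value = 2·P(Z > 2.334) ≈ 0.0196.

z = 2.33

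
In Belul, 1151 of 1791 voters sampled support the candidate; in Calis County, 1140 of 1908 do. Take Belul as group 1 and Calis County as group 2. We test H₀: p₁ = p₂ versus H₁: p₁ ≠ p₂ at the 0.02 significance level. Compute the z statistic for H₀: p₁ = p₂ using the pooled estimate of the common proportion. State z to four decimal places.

z = 2.8278

p̂₁ = 1151/1791 ≈ 0.642658, p̂₂ = 1140/1908 ≈ 0.597484.
Pooled p̂ = (1151+1140)/(1791+1908) = 2291/3699 = 0.619357.
SE = √(p̂(1−p̂)(1/n₁+1/n₂)) = √(0.619357·0.380643·0.00108246) = √(0.000255193) = 0.015975.
z = (0.642658 − 0.597484)/0.015975 = 0.045174/0.015975 = 2.8278.
Two-sided p-value ≈ 2·Φ(−2.828) = 0.0047. With α = 0.02, reject H₀.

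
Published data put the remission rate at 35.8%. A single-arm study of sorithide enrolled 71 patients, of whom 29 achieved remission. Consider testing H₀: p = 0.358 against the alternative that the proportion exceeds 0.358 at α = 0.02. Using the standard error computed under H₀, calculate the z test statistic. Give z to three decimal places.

p̂ = 29/71 = 0.40845.
Under H₀, SE = √(0.358·0.642/71) = √(0.00323713) = 0.05690.
z = (0.40845 − 0.358)/0.05690 = 0.05045/0.05690 = 0.887.
p-value = P(Z > 0.887) ≈ 0.1876, so at α = 0.02 we fail to reject H₀.

z = 0.887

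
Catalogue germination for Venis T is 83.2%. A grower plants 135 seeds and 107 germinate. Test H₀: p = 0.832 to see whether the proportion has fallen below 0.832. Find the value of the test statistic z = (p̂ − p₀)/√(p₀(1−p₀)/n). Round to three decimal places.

p̂ = 107/135 ≈ 0.79259.
Under H₀, SE = √(0.832·0.168/135) = √(0.00103538) = 0.03218.
z = (0.79259 − 0.832)/0.03218 = -0.03941/0.03218 = -1.225.

z = -1.225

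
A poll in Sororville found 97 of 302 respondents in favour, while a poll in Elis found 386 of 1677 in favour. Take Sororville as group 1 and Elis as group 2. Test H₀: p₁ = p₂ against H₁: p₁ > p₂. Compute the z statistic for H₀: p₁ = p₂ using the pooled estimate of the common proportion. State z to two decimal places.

p̂₁ = 97/302 ≈ 0.32119, p̂₂ = 386/1677 ≈ 0.23017.
Pooled p̂ = (97+386)/(302+1677) = 483/1979 = 0.24406.
SE = √(0.184496 × 0.00390756) = 0.02685.
z = (0.32119 − 0.23017)/0.02685 = 0.09102/0.02685 = 3.39.
p-value = P(Z > 3.390) ≈ 0.0003.

z = 3.39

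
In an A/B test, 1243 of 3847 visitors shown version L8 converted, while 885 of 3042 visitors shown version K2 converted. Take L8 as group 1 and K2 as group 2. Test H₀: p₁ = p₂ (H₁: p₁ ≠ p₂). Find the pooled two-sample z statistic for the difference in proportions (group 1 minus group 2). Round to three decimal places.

z = 2.871

p̂₁ = 1243/3847 = 0.32311, p̂₂ = 885/3042 = 0.29093.
Pooled p̂ = (1243+885)/(3847+3042) = 2128/6889 = 0.30890.
SE = √(p̂(1−p̂)(1/n₁+1/n₂)) = √(0.30890·0.69110·0.000588674) = √(0.00012567) = 0.01121.
z = (0.32311 − 0.29093)/0.01121 = 0.03218/0.01121 = 2.871.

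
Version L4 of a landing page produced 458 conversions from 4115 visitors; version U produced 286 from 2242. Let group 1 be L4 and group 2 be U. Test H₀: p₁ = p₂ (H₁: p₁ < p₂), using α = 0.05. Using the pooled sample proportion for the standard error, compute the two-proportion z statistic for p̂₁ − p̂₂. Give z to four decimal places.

z = -1.9275

p̂₁ = 458/4115 ≈ 0.1113001, p̂₂ = 286/2242 ≈ 0.1275647.
Pooled p̂ = (458+286)/(4115+2242) = 744/6357 = 0.1170363.
SE = √(p̂(1−p̂)(1/n₁+1/n₂)) = √(0.1170363·0.8829637·0.000689044) = √(7.1205e-05) = 0.0084383.
z = (0.1113001 − 0.1275647)/0.0084383 = -0.0162646/0.0084383 = -1.9275.
p-value = P(Z < -1.927) ≈ 0.0270, so at α = 0.05 we reject H₀.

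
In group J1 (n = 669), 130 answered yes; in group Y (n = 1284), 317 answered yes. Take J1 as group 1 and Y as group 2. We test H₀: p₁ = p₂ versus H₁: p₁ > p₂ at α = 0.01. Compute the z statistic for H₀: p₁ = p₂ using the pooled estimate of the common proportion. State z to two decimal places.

p̂₁ = 130/669 = 0.19432, p̂₂ = 317/1284 = 0.24688.
Pooled p̂ = (130+317)/(669+1284) = 447/1953 = 0.22888.
SE = √(0.176493 × 0.00227358) = 0.02003.
z = (0.19432 − 0.24688)/0.02003 = -0.05256/0.02003 = -2.62.
p-value = P(Z > -2.624) ≈ 0.9957; since p > α = 0.01, fail to reject H₀.

z = -2.62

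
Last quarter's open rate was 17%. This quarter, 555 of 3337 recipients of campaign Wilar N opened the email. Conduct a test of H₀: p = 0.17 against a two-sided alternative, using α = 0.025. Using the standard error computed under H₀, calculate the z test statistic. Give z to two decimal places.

p̂ = 555/3337 ≈ 0.1663.
Under H₀, SE = √(0.17·0.83/3337) = √(4.22835e-05) = 0.0065.
z = (0.1663 − 0.17)/0.0065 = -0.0037/0.0065 = -0.57.
p-value = 2·P(Z > 0.566) ≈ 0.5711; since p > α = 0.025, fail to reject H₀.

z = -0.57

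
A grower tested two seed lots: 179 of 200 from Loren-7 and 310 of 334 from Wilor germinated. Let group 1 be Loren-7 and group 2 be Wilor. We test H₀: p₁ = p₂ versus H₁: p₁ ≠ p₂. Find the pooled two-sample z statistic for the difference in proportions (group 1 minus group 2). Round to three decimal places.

p̂₁ = 179/200 = 0.89500, p̂₂ = 310/334 = 0.92814.
Pooled p̂ = (179+310)/(200+334) = 489/534 = 0.91573.
SE = √(0.0771683 × 0.00799401) = 0.02484.
z = (0.89500 − 0.92814)/0.02484 = -0.03314/0.02484 = -1.334.
Two-sided p-value ≈ 2·Φ(−1.334) = 0.1821.

z = -1.334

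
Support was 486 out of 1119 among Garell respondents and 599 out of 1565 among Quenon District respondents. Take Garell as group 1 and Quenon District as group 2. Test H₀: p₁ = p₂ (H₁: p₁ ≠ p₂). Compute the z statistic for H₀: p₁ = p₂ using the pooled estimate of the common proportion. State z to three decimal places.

z = 2.684

p̂₁ = 486/1119 = 0.434316, p̂₂ = 599/1565 = 0.382748.
Pooled p̂ = (486+599)/(1119+1565) = 1085/2684 = 0.404247.
SE = √(0.240831 × 0.00153263) = 0.019212.
z = (0.434316 − 0.382748)/0.019212 = 0.051568/0.019212 = 2.684.
p-value = 2·P(Z > 2.684) ≈ 0.0073.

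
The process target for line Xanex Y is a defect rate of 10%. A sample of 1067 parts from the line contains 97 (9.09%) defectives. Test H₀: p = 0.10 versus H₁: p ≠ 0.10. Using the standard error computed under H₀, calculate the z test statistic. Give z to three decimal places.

z = -0.990

p̂ = 97/1067 ≈ 0.09091.
SE = √(p₀(1−p₀)/n) = √(0.09/1067) = 0.00918.
z = (0.09091 − 0.1)/0.00918 = -0.00909/0.00918 = -0.990.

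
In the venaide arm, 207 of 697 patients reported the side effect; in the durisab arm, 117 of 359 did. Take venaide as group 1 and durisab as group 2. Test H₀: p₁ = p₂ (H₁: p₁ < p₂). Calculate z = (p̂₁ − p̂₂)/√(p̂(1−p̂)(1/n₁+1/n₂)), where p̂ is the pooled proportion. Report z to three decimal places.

p̂₁ = 207/697 = 0.29699, p̂₂ = 117/359 = 0.32591.
Pooled p̂ = (207+117)/(697+359) = 324/1056 = 0.30682.
SE = √(p̂(1−p̂)(1/n₁+1/n₂)) = √(0.30682·0.69318·0.00422024) = √(0.000897563) = 0.02996.
z = (0.29699 − 0.32591)/0.02996 = -0.02892/0.02996 = -0.965.
p-value = P(Z < -0.965) ≈ 0.1672.

z = -0.965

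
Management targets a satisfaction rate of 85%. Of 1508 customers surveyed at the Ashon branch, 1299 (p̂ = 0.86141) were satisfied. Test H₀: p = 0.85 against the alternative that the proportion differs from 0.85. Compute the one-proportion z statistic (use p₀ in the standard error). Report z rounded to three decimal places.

z = 1.240

p̂ = 1299/1508 ≈ 0.86141.
Standard error under H₀: √(0.85×0.15/1508) = 0.00920.
z = (0.86141 − 0.85)/0.00920 = 0.01141/0.00920 = 1.240.
p-value = 2·P(Z > 1.240) ≈ 0.2148.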